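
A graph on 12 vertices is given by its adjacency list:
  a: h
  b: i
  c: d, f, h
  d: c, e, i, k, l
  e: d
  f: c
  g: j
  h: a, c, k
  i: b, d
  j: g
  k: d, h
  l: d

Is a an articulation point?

No

Deleting a leaves 2 components (was 2), so a is not a cut vertex.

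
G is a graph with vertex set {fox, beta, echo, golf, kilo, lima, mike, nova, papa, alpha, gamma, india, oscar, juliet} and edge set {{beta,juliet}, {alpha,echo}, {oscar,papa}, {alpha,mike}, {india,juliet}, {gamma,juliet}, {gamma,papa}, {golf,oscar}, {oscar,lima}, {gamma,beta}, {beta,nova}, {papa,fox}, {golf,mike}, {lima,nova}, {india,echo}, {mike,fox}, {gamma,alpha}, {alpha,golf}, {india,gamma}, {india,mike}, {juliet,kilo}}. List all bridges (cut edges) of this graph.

juliet-kilo

The edges on the cycle gamma-alpha-golf-oscar-lima-nova-beta-gamma are not bridges since each lies on that cycle.
But removing juliet–kilo disconnects juliet from kilo — this is a bridge.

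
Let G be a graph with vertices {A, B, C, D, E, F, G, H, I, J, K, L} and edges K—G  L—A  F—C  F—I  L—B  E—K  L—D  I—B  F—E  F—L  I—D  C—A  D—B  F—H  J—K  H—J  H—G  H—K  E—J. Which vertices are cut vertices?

F

Removing F increases the component count from 1 to 2, so F is a cut vertex.
By contrast removing L leaves 1 component; it is not a cut vertex. No other vertex is a cut vertex either.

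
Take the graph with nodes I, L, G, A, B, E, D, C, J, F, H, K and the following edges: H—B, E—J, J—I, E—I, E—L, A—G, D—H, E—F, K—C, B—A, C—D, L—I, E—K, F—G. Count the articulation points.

Removing E increases the component count from 1 to 2, so E is a cut vertex.
By contrast removing F leaves 1 component; it is not a cut vertex. No other vertex is a cut vertex either.

1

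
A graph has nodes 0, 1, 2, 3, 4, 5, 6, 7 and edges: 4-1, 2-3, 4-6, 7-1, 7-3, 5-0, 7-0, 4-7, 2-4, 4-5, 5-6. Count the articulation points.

0

Removing 3, for instance, still leaves 1 component. No single vertex removal increases the component count — the graph has no articulation points.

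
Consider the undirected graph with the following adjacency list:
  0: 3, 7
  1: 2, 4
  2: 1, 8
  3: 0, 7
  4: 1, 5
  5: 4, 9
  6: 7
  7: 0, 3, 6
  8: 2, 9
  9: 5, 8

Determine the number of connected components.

2

Starting from 0 we can reach 0, 3, 6, 7. That is one component of size 4.
Starting from 1 we can reach 1, 2, 4, 5, 8, 9. That is one component of size 6.
Total: 2 components.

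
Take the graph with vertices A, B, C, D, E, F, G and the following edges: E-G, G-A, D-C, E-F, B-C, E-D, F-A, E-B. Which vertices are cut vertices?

Removing E increases the component count from 1 to 2, so E is a cut vertex.
By contrast removing C leaves 1 component; it is not a cut vertex. No other vertex is a cut vertex either.

E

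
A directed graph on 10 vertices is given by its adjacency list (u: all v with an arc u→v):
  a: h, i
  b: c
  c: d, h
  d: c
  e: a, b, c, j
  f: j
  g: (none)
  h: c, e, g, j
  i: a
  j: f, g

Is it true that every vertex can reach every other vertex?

There is no directed path from g to b, so the graph is not strongly connected.

No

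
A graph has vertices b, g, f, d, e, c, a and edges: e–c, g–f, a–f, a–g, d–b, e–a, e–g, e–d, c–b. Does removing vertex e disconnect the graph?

Yes

Deleting e raises the number of components from 1 to 2, so e is a cut vertex.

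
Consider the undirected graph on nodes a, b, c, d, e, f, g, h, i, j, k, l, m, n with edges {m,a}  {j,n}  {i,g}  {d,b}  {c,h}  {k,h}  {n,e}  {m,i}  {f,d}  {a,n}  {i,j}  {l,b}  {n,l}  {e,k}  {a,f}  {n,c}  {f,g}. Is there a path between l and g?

Yes

From l we can reach a, b, c, d, e, f, g, h, i, j, k, l, m, n, which includes g.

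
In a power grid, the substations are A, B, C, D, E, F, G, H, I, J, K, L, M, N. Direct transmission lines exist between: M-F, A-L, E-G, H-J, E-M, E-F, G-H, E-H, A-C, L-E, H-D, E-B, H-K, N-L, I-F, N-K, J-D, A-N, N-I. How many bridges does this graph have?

The edges on the cycle E-M-F-E are not bridges since each lies on that cycle.
But removing E-B disconnects E from B; removing C-A disconnects C from A — these are bridges.
That makes 2 bridges.

2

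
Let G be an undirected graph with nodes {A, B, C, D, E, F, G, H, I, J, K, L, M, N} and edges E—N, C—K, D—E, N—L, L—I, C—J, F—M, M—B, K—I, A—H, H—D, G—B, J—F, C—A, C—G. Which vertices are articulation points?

Removing C increases the component count from 1 to 2, so C is a cut vertex.
By contrast removing J leaves 1 component; it is not a cut vertex. No other vertex is a cut vertex either.

C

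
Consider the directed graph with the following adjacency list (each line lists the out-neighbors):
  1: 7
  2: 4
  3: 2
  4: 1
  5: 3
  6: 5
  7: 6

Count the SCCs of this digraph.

{1, 2, 3, 4, 5, 6, 7} are all mutually reachable — one SCC of size 7.
That gives 1 strongly connected component.

1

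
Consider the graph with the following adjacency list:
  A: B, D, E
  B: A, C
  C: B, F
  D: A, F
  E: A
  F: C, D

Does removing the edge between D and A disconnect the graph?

No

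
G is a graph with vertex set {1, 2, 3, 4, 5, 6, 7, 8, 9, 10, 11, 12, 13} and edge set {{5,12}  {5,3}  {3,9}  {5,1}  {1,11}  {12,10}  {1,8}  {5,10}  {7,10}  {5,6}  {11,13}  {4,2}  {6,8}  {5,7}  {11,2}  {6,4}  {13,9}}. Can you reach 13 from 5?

From 5 we can reach 1, 2, 3, 4, 5, 6, 7, 8, 9, 10, 11, 12, 13, which includes 13.

Yes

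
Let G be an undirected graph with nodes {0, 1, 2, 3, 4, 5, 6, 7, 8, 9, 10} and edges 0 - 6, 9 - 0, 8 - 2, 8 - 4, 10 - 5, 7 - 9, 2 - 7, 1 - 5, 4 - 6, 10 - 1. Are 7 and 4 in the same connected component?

Yes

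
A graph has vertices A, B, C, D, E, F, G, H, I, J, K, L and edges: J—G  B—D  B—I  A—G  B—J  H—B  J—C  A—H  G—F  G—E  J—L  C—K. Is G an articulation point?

Yes

Deleting G raises the number of components from 1 to 3, so G is a cut vertex.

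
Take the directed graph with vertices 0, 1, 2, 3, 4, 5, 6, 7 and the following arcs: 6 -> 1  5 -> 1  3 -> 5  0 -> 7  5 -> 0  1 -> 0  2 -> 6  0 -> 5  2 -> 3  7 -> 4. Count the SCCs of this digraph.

6

{0, 1, 5} are all mutually reachable — one SCC of size 3.
{4} is an SCC by itself.
{7} is an SCC by itself.
{6} is an SCC by itself.
{2} is an SCC by itself.
(and 1 more singleton SCC)
That gives 6 strongly connected components.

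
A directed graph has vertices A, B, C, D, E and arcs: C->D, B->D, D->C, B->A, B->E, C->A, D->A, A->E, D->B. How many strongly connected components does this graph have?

{B, C, D} are all mutually reachable — one SCC of size 3.
{A} is an SCC by itself.
{E} is an SCC by itself.
That gives 3 strongly connected components.

3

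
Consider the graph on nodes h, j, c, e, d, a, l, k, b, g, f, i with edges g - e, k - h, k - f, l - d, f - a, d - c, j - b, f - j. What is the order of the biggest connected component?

i is isolated — a component by itself.
Starting from e we can reach e, g. That is one component of size 2.
Starting from c we can reach c, d, l. That is one component of size 3.
Starting from a we can reach a, b, f, h, j, k. That is one component of size 6.
The largest has 6 vertices.

6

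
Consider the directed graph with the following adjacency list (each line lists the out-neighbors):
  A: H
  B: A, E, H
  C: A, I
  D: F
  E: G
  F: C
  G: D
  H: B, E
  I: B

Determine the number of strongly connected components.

1

{A, B, C, D, E, F, G, H, I} are all mutually reachable — one SCC of size 9.
That gives 1 strongly connected component.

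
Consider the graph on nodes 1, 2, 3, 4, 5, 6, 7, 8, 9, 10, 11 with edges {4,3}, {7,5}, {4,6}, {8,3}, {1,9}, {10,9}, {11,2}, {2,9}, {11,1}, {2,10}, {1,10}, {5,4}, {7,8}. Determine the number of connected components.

2

Starting from 1 we can reach 1, 2, 9, 10, 11. That is one component of size 5.
Starting from 3 we can reach 3, 4, 5, 6, 7, 8. That is one component of size 6.
Total: 2 components.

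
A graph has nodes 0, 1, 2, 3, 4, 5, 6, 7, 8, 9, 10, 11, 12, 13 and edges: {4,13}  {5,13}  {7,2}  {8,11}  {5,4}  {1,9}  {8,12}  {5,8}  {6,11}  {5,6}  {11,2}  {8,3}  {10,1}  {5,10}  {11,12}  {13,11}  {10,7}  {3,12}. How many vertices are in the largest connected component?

13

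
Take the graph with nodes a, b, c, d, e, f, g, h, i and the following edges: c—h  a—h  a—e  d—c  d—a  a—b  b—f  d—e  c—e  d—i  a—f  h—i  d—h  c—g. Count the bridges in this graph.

1

The edges on the cycle d-c-e-d are not bridges since each lies on that cycle.
But removing c—g disconnects c from g — this is a bridge.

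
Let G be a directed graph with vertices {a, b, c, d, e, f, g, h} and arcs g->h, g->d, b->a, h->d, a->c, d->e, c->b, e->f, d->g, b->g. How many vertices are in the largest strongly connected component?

{a, b, c} are all mutually reachable — one SCC of size 3.
{d, g, h} are all mutually reachable — one SCC of size 3.
{f} is an SCC by itself.
{e} is an SCC by itself.
The largest has 3 vertices.

3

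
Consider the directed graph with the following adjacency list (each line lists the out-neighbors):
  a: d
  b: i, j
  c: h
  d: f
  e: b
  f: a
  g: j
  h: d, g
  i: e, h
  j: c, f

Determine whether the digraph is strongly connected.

No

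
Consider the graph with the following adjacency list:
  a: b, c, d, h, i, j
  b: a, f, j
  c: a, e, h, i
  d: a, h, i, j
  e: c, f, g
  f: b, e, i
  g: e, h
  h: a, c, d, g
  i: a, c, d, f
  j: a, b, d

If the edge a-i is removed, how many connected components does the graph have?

1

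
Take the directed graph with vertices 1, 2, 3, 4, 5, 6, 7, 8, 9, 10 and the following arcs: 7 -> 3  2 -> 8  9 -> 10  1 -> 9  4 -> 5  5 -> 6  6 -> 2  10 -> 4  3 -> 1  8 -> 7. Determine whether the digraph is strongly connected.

Yes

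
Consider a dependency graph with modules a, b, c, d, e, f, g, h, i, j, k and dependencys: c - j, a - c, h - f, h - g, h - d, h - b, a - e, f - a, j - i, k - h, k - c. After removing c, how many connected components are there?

With c gone, the remaining components are: {i, j}; {a, b, d, e, f, g, h, k}.
That is 2 components.

2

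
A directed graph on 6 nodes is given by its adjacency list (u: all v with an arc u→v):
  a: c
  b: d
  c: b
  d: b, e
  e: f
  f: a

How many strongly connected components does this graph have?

{a, b, c, d, e, f} are all mutually reachable — one SCC of size 6.
That gives 1 strongly connected component.

1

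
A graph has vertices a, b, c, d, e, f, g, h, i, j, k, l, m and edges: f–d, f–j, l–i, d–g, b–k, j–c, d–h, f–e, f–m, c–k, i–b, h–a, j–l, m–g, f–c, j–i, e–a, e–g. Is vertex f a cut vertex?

Yes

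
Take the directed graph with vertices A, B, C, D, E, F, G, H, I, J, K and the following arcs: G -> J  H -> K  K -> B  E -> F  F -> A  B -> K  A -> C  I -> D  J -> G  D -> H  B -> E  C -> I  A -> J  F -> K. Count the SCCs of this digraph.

2

{A, B, C, D, E, F, H, I, K} are all mutually reachable — one SCC of size 9.
{G, J} are all mutually reachable — one SCC of size 2.
That gives 2 strongly connected components.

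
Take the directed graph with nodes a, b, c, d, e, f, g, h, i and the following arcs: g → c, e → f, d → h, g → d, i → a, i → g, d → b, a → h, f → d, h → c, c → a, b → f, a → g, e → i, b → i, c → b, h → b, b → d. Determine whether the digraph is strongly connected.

No

There is no directed path from f to e, so the graph is not strongly connected.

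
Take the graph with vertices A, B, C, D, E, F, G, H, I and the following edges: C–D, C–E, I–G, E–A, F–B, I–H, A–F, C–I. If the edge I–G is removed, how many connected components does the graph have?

2

Before removal there is 1 component.
I–G is a bridge — removing it separates I's side from G's side.
After removal: 2 components.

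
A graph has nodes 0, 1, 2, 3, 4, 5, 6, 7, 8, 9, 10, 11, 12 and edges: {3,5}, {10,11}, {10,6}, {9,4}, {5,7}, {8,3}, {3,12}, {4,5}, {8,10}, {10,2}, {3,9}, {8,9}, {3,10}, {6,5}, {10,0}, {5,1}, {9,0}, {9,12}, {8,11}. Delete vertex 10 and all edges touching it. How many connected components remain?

2

With 10 gone, the remaining components are: {2}; {0, 1, 3, 4, 5, 6, 7, 8, 9, 11, 12}.
That is 2 components.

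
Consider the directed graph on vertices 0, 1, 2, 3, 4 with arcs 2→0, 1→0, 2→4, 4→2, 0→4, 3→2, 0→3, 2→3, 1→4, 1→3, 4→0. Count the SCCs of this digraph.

{0, 2, 3, 4} are all mutually reachable — one SCC of size 4.
{1} is an SCC by itself.
That gives 2 strongly connected components.

2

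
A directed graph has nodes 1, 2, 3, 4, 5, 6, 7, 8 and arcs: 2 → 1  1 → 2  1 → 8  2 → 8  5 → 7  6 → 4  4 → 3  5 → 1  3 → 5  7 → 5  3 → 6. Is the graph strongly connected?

No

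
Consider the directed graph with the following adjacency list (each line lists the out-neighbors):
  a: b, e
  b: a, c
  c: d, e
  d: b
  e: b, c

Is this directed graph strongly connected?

From e we can reach every vertex (a, b, c, d, e), and every vertex can reach e (a, b, c, d, e). So the whole graph is one strongly connected component.

Yes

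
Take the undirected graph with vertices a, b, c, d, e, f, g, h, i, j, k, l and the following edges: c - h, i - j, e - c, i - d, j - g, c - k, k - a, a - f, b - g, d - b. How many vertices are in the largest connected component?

6

l is isolated — a component by itself.
Starting from b we can reach b, d, g, i, j. That is one component of size 5.
Starting from a we can reach a, c, e, f, h, k. That is one component of size 6.
The largest has 6 vertices.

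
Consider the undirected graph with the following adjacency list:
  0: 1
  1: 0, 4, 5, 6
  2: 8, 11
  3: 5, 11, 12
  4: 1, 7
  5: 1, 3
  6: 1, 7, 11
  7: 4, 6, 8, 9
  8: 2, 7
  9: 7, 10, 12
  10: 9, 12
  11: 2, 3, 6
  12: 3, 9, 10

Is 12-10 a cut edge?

No

After removing 12-10, the path 12-9-10 still connects them, so the edge is not a bridge.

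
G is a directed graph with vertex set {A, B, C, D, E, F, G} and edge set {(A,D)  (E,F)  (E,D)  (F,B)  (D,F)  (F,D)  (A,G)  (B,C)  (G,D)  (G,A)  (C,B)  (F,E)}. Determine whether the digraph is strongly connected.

There is no directed path from B to A, so the graph is not strongly connected.

No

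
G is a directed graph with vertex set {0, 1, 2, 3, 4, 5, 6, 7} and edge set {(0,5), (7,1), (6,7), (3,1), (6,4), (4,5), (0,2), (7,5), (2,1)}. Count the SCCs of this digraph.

8

{3} is an SCC by itself.
{0} is an SCC by itself.
{7} is an SCC by itself.
{2} is an SCC by itself.
{6} is an SCC by itself.
(and 3 more singleton SCCs)
That gives 8 strongly connected components.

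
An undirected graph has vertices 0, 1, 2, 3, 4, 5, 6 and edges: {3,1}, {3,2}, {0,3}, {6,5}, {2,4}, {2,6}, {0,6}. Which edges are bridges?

1-3, 2-4, 5-6

The edges on the cycle 0-3-2-6-0 are not bridges since each lies on that cycle.
But removing 2—4 disconnects 2 from 4; removing 6—5 disconnects 6 from 5; removing 3—1 disconnects 3 from 1 — these are bridges.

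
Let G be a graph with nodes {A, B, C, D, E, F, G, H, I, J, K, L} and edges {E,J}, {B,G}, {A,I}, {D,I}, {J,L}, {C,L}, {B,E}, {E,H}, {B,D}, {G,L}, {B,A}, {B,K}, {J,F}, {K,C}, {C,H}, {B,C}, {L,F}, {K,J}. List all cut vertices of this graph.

Removing B increases the component count from 1 to 2, so B is a cut vertex.
By contrast removing D leaves 1 component; it is not a cut vertex. No other vertex is a cut vertex either.

B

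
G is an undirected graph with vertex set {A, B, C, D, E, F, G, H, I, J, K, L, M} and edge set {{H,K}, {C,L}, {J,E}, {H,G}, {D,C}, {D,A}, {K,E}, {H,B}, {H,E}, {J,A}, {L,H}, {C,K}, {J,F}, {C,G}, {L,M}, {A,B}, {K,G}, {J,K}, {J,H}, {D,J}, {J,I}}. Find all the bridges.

F-J, I-J, L-M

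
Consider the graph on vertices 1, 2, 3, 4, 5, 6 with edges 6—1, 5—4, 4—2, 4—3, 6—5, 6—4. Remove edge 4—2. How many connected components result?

2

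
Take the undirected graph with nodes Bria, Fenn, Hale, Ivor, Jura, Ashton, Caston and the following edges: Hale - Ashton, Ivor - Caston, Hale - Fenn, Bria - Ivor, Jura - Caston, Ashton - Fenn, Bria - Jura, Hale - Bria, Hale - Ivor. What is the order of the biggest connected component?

7

Starting from Bria we can reach Bria, Fenn, Hale, Ivor, Jura, Ashton, Caston. That is one component of size 7.
The largest has 7 vertices.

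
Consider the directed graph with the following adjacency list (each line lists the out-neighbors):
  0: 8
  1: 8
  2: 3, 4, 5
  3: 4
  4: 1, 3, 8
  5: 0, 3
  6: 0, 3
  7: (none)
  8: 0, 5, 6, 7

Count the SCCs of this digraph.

3

{0, 1, 3, 4, 5, 6, 8} are all mutually reachable — one SCC of size 7.
{2} is an SCC by itself.
{7} is an SCC by itself.
That gives 3 strongly connected components.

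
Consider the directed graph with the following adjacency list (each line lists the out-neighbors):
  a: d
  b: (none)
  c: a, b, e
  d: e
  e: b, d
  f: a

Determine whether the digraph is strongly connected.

No

There is no directed path from e to c, so the graph is not strongly connected.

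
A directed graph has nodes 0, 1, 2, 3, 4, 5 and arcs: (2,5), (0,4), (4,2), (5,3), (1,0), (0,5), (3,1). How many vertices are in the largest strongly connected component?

6

{0, 1, 2, 3, 4, 5} are all mutually reachable — one SCC of size 6.
The largest has 6 vertices.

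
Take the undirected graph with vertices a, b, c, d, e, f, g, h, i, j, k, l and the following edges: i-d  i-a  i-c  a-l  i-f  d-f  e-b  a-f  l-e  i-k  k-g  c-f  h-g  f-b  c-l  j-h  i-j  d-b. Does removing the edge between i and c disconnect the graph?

After removing i-c, the path i-f-c still connects them, so the edge is not a bridge.

No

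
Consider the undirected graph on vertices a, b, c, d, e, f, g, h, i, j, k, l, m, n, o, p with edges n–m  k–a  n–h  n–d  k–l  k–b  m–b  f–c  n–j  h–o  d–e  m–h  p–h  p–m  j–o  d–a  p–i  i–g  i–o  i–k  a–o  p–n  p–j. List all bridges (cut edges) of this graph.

c-f, d-e, g-i, k-l

The edges on the cycle p-i-k-a-d-n-p are not bridges since each lies on that cycle.
But removing e–d disconnects e from d; removing f–c disconnects f from c; removing k–l disconnects k from l; removing i–g disconnects i from g — these are bridges.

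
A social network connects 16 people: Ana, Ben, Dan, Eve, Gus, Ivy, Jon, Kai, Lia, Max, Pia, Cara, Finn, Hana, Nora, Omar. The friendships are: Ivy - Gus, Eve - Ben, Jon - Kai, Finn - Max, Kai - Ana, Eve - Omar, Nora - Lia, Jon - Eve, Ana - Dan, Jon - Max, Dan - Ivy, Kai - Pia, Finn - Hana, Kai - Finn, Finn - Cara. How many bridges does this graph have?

11

The edges on the cycle Jon-Kai-Finn-Max-Jon are not bridges since each lies on that cycle.
But removing Eve - Omar disconnects Eve from Omar; removing Finn - Cara disconnects Finn from Cara; removing Ivy - Gus disconnects Ivy from Gus; removing Jon - Eve disconnects Jon from Eve — these are bridges.
In total 11 edges are bridges.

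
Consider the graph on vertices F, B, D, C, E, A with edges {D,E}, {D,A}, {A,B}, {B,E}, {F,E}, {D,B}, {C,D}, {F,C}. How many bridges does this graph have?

0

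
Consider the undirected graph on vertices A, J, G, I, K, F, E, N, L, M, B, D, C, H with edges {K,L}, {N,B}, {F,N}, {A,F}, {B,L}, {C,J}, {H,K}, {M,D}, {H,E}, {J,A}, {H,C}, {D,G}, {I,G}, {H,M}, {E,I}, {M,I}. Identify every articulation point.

H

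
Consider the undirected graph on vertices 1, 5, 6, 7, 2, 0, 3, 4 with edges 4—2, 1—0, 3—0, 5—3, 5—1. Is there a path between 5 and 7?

The component containing 5 is {0, 1, 3, 5}, and 7 is not in it.

No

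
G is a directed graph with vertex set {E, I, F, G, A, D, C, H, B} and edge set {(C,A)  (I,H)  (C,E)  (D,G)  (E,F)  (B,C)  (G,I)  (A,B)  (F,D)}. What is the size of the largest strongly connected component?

3

{A, B, C} are all mutually reachable — one SCC of size 3.
{D} is an SCC by itself.
{H} is an SCC by itself.
{F} is an SCC by itself.
{E} is an SCC by itself.
(and 2 more singleton SCCs)
The largest has 3 vertices.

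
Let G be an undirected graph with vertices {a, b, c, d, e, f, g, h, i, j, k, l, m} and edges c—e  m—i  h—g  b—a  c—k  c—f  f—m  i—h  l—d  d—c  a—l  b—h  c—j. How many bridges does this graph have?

The edges on the cycle b-a-l-d-c-f-m-i-h-b are not bridges since each lies on that cycle.
But removing e—c disconnects e from c; removing j—c disconnects j from c; removing k—c disconnects k from c; removing h—g disconnects h from g — these are bridges.
That makes 4 bridges.

4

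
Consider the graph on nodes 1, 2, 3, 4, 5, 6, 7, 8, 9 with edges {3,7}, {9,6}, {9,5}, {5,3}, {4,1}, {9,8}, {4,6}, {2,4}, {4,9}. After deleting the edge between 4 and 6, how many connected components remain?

1

4 and 6 are still connected via 4-9-6, so the component count stays at 1.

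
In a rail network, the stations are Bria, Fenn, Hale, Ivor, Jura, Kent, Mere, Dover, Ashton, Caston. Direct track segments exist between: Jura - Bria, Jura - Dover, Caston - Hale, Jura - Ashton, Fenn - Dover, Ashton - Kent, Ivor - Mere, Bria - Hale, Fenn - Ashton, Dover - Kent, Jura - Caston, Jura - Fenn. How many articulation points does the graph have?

1

Removing Jura increases the component count from 2 to 3, so Jura is a cut vertex.
By contrast removing Bria leaves 2 components; it is not a cut vertex. No other vertex is a cut vertex either.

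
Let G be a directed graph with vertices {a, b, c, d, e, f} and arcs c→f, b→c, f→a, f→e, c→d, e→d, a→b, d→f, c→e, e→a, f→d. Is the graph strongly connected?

Yes

From a we can reach every vertex (a, b, c, d, e, f), and every vertex can reach a (a, b, c, d, e, f). So the whole graph is one strongly connected component.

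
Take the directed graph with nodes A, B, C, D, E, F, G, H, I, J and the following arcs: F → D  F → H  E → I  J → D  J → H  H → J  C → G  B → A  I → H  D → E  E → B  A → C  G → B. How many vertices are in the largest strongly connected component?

5

{D, E, H, I, J} are all mutually reachable — one SCC of size 5.
{A, B, C, G} are all mutually reachable — one SCC of size 4.
{F} is an SCC by itself.
The largest has 5 vertices.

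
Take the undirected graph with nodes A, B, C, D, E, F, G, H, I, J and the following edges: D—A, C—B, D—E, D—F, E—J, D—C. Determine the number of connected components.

H is isolated — a component by itself.
G is isolated — a component by itself.
I is isolated — a component by itself.
Starting from A we can reach A, B, C, D, E, F, J. That is one component of size 7.
Total: 4 components.

4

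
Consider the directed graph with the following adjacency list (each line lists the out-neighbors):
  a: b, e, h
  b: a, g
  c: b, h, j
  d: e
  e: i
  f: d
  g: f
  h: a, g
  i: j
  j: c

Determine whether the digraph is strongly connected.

From i we can reach every vertex (a, b, c, d, e, f, g, h, i, j), and every vertex can reach i (a, b, c, d, e, f, g, h, i, j). So the whole graph is one strongly connected component.

Yes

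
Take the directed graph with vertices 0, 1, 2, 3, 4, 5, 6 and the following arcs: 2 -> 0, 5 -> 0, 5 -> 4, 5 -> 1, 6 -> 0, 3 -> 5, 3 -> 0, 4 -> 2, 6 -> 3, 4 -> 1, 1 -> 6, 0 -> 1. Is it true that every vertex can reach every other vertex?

Yes

From 1 we can reach every vertex (0, 1, 2, 3, 4, 5, 6), and every vertex can reach 1 (0, 1, 2, 3, 4, 5, 6). So the whole graph is one strongly connected component.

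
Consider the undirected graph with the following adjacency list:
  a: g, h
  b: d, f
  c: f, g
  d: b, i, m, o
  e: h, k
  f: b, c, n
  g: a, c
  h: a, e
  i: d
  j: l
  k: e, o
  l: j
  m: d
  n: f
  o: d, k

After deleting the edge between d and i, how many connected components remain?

Before removal there are 2 components.
d-i is a bridge — removing it separates d's side from i's side.
After removal: 3 components.

3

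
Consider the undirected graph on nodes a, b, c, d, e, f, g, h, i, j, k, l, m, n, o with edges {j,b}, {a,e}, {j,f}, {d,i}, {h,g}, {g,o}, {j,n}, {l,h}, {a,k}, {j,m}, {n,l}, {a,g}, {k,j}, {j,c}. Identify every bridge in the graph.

The edges on the cycle a-k-j-n-l-h-g-a are not bridges since each lies on that cycle.
But removing d—i disconnects d from i; removing o—g disconnects o from g; removing j—c disconnects j from c; removing j—m disconnects j from m — these are bridges.
In total 7 edges are bridges.

a-e, b-j, c-j, d-i, f-j, g-o, j-m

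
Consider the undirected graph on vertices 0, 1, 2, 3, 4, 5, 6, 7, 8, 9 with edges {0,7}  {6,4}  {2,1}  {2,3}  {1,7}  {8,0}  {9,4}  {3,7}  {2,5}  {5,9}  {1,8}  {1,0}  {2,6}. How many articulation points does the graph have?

1

Removing 2 increases the component count from 1 to 2, so 2 is a cut vertex.
By contrast removing 8 leaves 1 component; it is not a cut vertex. No other vertex is a cut vertex either.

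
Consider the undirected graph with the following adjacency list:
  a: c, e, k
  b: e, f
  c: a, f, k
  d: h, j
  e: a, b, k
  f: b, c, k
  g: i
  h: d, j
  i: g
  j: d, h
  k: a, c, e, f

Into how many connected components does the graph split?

Starting from g we can reach g, i. That is one component of size 2.
Starting from d we can reach d, h, j. That is one component of size 3.
Starting from a we can reach a, b, c, e, f, k. That is one component of size 6.
Total: 3 components.

3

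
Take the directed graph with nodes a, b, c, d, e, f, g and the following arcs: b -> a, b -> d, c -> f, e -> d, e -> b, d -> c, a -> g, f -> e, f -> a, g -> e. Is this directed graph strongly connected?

From c we can reach every vertex (a, b, c, d, e, f, g), and every vertex can reach c (a, b, c, d, e, f, g). So the whole graph is one strongly connected component.

Yes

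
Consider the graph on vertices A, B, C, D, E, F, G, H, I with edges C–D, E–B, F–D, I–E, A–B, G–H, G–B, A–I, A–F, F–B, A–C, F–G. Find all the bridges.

G-H

The edges on the cycle A-I-E-B-F-A are not bridges since each lies on that cycle.
But removing G–H disconnects G from H — this is a bridge.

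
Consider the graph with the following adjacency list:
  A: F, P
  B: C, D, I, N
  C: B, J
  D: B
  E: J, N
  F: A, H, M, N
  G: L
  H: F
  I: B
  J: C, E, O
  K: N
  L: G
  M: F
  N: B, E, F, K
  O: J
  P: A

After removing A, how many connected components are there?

3

With A gone, the remaining components are: {P}; {G, L}; {B, C, D, E, F, H, I, J, K, M, N, O}.
That is 3 components.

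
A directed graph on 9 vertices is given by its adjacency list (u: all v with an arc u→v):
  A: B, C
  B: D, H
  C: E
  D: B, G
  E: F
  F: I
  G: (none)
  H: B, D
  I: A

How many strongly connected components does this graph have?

{A, C, E, F, I} are all mutually reachable — one SCC of size 5.
{B, D, H} are all mutually reachable — one SCC of size 3.
{G} is an SCC by itself.
That gives 3 strongly connected components.

3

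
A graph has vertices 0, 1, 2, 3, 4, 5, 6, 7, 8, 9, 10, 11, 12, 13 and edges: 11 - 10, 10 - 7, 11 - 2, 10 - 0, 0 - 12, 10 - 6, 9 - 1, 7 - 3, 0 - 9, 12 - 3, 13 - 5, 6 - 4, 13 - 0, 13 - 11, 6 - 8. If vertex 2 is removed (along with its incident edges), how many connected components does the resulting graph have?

1

With 2 gone, the remaining components are: {0, 1, 3, 4, 5, 6, 7, 8, 9, 10, 11, 12, 13}.
That is 1 component.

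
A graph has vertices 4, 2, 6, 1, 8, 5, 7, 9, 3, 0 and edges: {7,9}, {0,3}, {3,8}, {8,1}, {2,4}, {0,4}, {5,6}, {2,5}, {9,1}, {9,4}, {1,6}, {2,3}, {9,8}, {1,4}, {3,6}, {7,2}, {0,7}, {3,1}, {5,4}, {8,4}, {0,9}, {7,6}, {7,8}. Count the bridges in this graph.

The edges on the cycle 0-7-9-8-3-0 are not bridges since each lies on that cycle.
Every edge lies on some cycle, so there are no bridges.

0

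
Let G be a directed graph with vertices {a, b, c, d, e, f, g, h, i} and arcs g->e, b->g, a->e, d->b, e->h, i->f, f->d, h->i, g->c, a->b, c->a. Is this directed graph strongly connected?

Yes

From i we can reach every vertex (a, b, c, d, e, f, g, h, i), and every vertex can reach i (a, b, c, d, e, f, g, h, i). So the whole graph is one strongly connected component.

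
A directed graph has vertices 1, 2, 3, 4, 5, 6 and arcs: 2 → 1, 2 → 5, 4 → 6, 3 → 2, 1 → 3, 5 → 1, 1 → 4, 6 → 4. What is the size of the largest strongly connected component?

4

{1, 2, 3, 5} are all mutually reachable — one SCC of size 4.
{4, 6} are all mutually reachable — one SCC of size 2.
The largest has 4 vertices.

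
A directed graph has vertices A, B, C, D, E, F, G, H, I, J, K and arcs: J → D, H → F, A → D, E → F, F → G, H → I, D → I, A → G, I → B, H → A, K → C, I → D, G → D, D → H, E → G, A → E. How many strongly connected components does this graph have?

{A, D, E, F, G, H, I} are all mutually reachable — one SCC of size 7.
{B} is an SCC by itself.
{J} is an SCC by itself.
{C} is an SCC by itself.
{K} is an SCC by itself.
That gives 5 strongly connected components.

5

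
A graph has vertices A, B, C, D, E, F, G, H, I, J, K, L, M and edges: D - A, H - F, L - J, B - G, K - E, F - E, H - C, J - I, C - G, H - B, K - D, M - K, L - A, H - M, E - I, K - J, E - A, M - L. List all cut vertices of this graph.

H

Removing H increases the component count from 1 to 2, so H is a cut vertex.
By contrast removing I leaves 1 component; it is not a cut vertex. No other vertex is a cut vertex either.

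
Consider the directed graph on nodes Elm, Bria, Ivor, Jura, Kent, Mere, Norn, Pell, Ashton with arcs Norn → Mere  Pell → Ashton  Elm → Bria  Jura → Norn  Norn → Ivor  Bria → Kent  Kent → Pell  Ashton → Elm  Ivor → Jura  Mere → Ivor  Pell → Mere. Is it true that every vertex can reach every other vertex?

No

There is no directed path from Mere to Pell, so the graph is not strongly connected.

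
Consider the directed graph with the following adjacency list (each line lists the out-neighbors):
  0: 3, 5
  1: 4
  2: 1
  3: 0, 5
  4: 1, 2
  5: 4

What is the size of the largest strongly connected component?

{1, 2, 4} are all mutually reachable — one SCC of size 3.
{0, 3} are all mutually reachable — one SCC of size 2.
{5} is an SCC by itself.
The largest has 3 vertices.

3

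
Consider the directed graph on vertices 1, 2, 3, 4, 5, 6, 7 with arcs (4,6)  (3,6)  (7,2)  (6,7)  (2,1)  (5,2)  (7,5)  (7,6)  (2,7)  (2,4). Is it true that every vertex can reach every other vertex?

There is no directed path from 1 to 3, so the graph is not strongly connected.

No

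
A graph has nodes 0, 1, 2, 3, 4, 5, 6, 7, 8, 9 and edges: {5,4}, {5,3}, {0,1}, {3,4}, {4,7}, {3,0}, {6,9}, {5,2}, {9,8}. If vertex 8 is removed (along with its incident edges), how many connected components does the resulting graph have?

2

With 8 gone, the remaining components are: {6, 9}; {0, 1, 2, 3, 4, 5, 7}.
That is 2 components.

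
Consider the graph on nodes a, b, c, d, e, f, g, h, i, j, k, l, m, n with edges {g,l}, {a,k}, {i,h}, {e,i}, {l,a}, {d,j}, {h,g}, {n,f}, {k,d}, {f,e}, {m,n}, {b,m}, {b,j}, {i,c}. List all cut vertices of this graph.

i

Removing i increases the component count from 1 to 2, so i is a cut vertex.
By contrast removing d leaves 1 component; it is not a cut vertex. No other vertex is a cut vertex either.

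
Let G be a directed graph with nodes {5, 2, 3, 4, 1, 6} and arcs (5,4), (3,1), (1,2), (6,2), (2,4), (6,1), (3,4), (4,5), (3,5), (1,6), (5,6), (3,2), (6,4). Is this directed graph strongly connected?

No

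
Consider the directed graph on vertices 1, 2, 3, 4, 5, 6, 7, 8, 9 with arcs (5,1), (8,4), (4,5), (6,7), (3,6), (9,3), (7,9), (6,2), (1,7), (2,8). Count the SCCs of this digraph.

{1, 2, 3, 4, 5, 6, 7, 8, 9} are all mutually reachable — one SCC of size 9.
That gives 1 strongly connected component.

1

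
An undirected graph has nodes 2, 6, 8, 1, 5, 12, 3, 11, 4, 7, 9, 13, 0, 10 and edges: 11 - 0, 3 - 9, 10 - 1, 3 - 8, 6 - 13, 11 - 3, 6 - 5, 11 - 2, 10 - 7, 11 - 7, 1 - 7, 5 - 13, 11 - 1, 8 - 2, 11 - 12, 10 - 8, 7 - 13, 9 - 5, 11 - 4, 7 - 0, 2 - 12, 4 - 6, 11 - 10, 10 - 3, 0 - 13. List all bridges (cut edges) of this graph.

The edges on the cycle 10-3-9-5-13-7-10 are not bridges since each lies on that cycle.
Every edge lies on some cycle, so there are no bridges.

none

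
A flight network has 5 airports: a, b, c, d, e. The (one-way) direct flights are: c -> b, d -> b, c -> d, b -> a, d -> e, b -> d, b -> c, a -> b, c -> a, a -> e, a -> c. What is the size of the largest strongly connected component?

4

{a, b, c, d} are all mutually reachable — one SCC of size 4.
{e} is an SCC by itself.
The largest has 4 vertices.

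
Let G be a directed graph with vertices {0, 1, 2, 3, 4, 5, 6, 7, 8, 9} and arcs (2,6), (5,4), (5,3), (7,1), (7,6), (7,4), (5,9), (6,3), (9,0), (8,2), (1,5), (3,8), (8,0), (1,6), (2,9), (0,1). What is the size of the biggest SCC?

8

{0, 1, 2, 3, 5, 6, 8, 9} are all mutually reachable — one SCC of size 8.
{7} is an SCC by itself.
{4} is an SCC by itself.
The largest has 8 vertices.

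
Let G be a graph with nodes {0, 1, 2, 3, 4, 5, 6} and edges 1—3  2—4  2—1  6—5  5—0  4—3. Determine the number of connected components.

Starting from 0 we can reach 0, 5, 6. That is one component of size 3.
Starting from 1 we can reach 1, 2, 3, 4. That is one component of size 4.
Total: 2 components.

2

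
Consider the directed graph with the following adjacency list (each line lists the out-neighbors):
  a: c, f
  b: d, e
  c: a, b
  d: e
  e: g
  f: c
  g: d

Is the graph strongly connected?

No

There is no directed path from b to a, so the graph is not strongly connected.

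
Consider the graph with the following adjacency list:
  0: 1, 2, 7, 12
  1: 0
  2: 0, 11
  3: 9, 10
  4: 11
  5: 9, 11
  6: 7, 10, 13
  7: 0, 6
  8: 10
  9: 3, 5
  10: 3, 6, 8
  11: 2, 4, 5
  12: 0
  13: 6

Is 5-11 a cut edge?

No

After removing 5-11, the path 5-9-3-10-6-7-0-2-11 still connects them, so the edge is not a bridge.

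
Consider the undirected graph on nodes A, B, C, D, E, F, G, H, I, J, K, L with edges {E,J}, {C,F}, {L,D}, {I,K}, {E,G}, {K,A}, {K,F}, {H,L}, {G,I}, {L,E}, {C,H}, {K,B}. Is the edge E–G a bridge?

No

After removing E–G, the path E-L-H-C-F-K-I-G still connects them, so the edge is not a bridge.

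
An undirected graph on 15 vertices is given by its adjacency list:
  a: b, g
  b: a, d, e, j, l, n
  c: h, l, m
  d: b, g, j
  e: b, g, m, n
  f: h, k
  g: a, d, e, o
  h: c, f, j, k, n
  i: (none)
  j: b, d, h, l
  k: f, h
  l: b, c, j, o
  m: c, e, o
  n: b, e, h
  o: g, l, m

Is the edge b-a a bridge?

After removing b-a, the path b-d-g-a still connects them, so the edge is not a bridge.

No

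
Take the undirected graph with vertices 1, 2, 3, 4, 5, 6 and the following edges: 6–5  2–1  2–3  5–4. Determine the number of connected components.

2

Starting from 1 we can reach 1, 2, 3. That is one component of size 3.
Starting from 4 we can reach 4, 5, 6. That is one component of size 3.
Total: 2 components.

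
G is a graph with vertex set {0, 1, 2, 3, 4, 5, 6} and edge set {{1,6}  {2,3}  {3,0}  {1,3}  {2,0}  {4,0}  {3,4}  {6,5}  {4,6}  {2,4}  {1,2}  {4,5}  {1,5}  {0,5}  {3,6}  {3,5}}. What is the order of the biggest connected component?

Starting from 0 we can reach 0, 1, 2, 3, 4, 5, 6. That is one component of size 7.
The largest has 7 vertices.

7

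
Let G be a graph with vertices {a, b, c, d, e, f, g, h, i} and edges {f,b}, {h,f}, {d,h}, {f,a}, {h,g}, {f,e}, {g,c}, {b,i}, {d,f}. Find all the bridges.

a-f, b-f, b-i, c-g, e-f, g-h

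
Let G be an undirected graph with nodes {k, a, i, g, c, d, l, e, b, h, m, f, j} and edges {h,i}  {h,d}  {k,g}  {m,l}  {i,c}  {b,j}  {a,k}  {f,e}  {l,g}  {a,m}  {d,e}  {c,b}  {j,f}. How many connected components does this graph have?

2

Starting from a we can reach a, g, k, l, m. That is one component of size 5.
Starting from b we can reach b, c, d, e, f, h, i, j. That is one component of size 8.
Total: 2 components.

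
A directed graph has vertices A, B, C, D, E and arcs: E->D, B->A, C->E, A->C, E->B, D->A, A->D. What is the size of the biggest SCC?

5

{A, B, C, D, E} are all mutually reachable — one SCC of size 5.
The largest has 5 vertices.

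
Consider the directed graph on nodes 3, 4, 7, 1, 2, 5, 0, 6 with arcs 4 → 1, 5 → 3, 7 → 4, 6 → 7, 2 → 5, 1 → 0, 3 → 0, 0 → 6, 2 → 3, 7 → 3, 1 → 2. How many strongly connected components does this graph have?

{0, 1, 2, 3, 4, 5, 6, 7} are all mutually reachable — one SCC of size 8.
That gives 1 strongly connected component.

1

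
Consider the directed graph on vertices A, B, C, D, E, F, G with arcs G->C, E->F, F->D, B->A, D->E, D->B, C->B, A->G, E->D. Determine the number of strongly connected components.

{A, B, C, G} are all mutually reachable — one SCC of size 4.
{D, E, F} are all mutually reachable — one SCC of size 3.
That gives 2 strongly connected components.

2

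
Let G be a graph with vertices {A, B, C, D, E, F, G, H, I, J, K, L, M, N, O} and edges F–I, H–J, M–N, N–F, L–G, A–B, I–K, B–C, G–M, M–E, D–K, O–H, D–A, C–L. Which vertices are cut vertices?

Removing H increases the component count from 2 to 3, so H is a cut vertex.
Removing M increases the component count from 2 to 3, so M is a cut vertex.
By contrast removing K leaves 2 components; it is not a cut vertex. No other vertex is a cut vertex either.

H, M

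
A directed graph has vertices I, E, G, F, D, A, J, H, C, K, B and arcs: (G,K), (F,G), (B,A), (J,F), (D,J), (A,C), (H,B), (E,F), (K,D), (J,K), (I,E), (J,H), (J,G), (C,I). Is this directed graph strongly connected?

Yes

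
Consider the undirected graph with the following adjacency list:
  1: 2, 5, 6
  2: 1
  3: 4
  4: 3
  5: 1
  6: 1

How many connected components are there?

Starting from 3 we can reach 3, 4. That is one component of size 2.
Starting from 1 we can reach 1, 2, 5, 6. That is one component of size 4.
Total: 2 components.

2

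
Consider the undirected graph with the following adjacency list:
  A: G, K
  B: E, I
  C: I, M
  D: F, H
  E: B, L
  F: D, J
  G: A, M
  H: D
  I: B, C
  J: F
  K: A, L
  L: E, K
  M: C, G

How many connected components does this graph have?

Starting from D we can reach D, F, H, J. That is one component of size 4.
Starting from A we can reach A, B, C, E, G, I, K, L, M. That is one component of size 9.
Total: 2 components.

2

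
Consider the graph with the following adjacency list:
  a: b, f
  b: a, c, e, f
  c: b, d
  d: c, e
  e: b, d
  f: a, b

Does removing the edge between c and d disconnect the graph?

After removing c-d, the path c-b-e-d still connects them, so the edge is not a bridge.

No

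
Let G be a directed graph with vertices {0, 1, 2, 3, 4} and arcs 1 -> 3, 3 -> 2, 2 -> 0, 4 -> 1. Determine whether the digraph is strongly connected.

There is no directed path from 0 to 1, so the graph is not strongly connected.

No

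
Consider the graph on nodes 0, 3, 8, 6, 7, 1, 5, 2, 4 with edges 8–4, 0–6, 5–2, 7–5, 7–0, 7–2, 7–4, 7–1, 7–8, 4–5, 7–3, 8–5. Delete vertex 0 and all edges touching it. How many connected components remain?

2

With 0 gone, the remaining components are: {6}; {1, 2, 3, 4, 5, 7, 8}.
That is 2 components.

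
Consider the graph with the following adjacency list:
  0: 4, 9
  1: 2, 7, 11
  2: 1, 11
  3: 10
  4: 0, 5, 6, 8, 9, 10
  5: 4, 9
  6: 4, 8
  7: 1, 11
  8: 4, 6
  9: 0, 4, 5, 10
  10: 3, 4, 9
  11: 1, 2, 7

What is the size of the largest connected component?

Starting from 1 we can reach 1, 2, 7, 11. That is one component of size 4.
Starting from 0 we can reach 0, 3, 4, 5, 6, 8, 9, 10. That is one component of size 8.
The largest has 8 vertices.

8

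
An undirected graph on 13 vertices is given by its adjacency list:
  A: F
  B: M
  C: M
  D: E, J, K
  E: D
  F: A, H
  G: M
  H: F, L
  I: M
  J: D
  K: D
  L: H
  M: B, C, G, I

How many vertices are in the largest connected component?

5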